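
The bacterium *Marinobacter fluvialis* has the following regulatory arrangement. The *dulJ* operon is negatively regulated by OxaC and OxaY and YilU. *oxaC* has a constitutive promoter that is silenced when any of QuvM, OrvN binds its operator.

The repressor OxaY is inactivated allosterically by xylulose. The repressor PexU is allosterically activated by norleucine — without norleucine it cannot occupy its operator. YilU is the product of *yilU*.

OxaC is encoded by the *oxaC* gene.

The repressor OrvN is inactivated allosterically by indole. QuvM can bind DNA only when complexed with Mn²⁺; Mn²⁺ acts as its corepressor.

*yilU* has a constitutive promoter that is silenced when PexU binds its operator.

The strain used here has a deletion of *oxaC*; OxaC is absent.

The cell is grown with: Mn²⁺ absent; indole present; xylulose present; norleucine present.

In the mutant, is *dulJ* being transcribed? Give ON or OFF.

ON

OxaC is non-functional in this strain, so it has no effect.
Xylulose is present, so OxaY is inactive.
Norleucine is present, so PexU is active.
With repressor PexU bound, *yilU* is not transcribed.
So YilU is not produced.
With no repressor bound, *dulJ* is transcribed.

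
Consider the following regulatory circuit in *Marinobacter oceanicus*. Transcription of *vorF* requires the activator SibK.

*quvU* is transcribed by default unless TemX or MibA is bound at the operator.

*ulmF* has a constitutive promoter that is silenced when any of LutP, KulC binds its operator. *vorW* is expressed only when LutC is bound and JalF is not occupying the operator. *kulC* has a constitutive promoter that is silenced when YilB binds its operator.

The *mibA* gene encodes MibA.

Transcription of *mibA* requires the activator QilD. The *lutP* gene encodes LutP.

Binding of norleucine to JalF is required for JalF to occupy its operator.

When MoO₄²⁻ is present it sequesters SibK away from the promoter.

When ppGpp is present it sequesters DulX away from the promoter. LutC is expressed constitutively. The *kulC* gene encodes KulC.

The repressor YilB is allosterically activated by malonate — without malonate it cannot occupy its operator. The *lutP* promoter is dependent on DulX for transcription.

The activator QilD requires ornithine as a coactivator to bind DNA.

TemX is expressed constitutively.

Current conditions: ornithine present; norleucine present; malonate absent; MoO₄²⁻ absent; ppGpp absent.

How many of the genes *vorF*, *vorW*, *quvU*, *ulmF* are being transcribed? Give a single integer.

MoO₄²⁻ is absent, so SibK is active.
No repressor is bound and SibK is active, so *vorF* is transcribed.
→ *vorF* is ON.
Norleucine is present, so JalF is active.
LutC is produced constitutively and is active.
With repressor JalF bound, *vorW* is not transcribed.
→ *vorW* is OFF.
TemX is produced constitutively and is active.
Ornithine is present, so QilD is active.
No repressor is bound and QilD is active, so *mibA* is transcribed.
So MibA is produced and active.
With repressor TemX bound, *quvU* is not transcribed.
→ *quvU* is OFF.
ppGpp is absent, so DulX is active.
No repressor is bound and DulX is active, so *lutP* is transcribed.
So LutP is produced and active.
Malonate is absent, so YilB is inactive.
With no repressor bound, *kulC* is transcribed.
So KulC is produced and active.
With repressor LutP bound, *ulmF* is not transcribed.
→ *ulmF* is OFF.
1 of the 4 genes is transcribed.

1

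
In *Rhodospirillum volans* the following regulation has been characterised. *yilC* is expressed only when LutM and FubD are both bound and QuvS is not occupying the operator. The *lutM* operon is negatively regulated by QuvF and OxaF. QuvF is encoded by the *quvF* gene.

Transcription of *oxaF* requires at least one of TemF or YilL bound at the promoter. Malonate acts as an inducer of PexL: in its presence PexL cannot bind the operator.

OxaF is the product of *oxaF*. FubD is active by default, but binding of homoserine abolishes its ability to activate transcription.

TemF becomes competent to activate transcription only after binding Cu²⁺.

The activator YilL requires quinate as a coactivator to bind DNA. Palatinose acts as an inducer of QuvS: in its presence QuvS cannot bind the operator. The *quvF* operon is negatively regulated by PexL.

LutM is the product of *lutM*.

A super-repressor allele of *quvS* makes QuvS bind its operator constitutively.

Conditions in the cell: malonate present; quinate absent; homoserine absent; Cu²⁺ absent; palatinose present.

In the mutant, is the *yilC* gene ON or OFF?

Malonate is present, so PexL is inactive.
With no repressor bound, *quvF* is transcribed.
So QuvF is produced and active.
Cu²⁺ is absent, so TemF is inactive.
Quinate is absent, so YilL is inactive.
No activator is available at the *oxaF* promoter, so *oxaF* is not transcribed.
So OxaF is not produced.
With repressor QuvF bound, *lutM* is not transcribed.
So LutM is not produced.
Homoserine is absent, so FubD is active.
QuvS is constitutively active in this strain.
With repressor QuvS bound, *yilC* is not transcribed.

OFF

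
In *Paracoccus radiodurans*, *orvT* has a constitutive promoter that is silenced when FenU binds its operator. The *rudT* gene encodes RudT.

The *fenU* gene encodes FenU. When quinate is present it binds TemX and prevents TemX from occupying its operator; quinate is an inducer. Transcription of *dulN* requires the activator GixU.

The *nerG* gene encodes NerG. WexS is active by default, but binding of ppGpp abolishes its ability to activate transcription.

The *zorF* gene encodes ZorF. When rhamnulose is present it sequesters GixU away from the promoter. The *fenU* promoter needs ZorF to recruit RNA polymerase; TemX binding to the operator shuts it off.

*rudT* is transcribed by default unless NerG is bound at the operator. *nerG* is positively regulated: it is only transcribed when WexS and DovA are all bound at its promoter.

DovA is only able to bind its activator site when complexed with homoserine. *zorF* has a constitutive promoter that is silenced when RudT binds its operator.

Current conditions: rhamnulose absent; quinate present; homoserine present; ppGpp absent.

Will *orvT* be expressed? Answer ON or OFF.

OFF

ppGpp is absent, so WexS is active.
Homoserine is present, so DovA is active.
No repressor is bound and WexS and DovA are active, so *nerG* is transcribed.
So NerG is produced and active.
With repressor NerG bound, *rudT* is not transcribed.
So RudT is not produced.
With no repressor bound, *zorF* is transcribed.
So ZorF is produced and active.
Quinate is present, so TemX is inactive.
No repressor is bound and ZorF is active, so *fenU* is transcribed.
So FenU is produced and active.
With repressor FenU bound, *orvT* is not transcribed.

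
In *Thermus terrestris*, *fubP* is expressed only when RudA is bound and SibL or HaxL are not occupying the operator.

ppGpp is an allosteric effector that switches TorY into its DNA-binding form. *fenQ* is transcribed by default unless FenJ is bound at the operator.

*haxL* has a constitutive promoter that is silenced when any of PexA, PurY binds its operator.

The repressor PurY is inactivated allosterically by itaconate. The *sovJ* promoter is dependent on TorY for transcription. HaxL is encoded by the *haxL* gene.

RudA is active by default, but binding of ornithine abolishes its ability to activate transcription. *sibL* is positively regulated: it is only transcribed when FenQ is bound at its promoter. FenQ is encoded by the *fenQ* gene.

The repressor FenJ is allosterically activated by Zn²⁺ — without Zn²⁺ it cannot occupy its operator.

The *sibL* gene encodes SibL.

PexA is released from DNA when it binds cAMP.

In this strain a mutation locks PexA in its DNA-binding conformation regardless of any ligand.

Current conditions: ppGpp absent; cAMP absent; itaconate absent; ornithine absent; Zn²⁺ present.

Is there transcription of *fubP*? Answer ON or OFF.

Ornithine is absent, so RudA is active.
Zn²⁺ is present, so FenJ is active.
With repressor FenJ bound, *fenQ* is not transcribed.
So FenQ is not produced.
Required activator FenQ is absent, so *sibL* is not transcribed.
So SibL is not produced.
PexA is constitutively active in this strain.
Itaconate is absent, so PurY is active.
With repressor PexA bound, *haxL* is not transcribed.
So HaxL is not produced.
No repressor is bound and RudA is active, so *fubP* is transcribed.

ON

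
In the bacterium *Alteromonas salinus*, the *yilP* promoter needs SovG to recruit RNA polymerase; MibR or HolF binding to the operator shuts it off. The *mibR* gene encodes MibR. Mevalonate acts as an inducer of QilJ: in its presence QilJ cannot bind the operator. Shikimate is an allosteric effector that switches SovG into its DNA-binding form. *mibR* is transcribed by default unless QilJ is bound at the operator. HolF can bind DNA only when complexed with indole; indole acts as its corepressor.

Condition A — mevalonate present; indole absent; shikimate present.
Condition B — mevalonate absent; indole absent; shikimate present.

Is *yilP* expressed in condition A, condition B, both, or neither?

Condition A:
Mevalonate is present, so QilJ is inactive.
With no repressor bound, *mibR* is transcribed.
So MibR is produced and active.
Indole is absent, so HolF is inactive.
Shikimate is present, so SovG is active.
With repressor MibR bound, *yilP* is not transcribed.
→ *yilP* is OFF in A.
Condition B:
Mevalonate is absent, so QilJ is active.
With repressor QilJ bound, *mibR* is not transcribed.
So MibR is not produced.
Indole is absent, so HolF is inactive.
Shikimate is present, so SovG is active.
No repressor is bound and SovG is active, so *yilP* is transcribed.
→ *yilP* is ON in B.

B only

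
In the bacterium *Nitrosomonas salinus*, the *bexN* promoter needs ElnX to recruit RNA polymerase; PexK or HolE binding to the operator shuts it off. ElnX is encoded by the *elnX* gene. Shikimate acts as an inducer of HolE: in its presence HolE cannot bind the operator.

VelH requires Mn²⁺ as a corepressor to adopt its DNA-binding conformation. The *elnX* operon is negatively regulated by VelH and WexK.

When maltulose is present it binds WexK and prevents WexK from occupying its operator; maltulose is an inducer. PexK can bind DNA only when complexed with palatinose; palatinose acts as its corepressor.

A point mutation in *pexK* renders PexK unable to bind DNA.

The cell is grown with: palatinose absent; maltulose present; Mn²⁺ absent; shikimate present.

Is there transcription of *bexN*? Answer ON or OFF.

ON

Mn²⁺ is absent, so VelH is inactive.
Maltulose is present, so WexK is inactive.
With no repressor bound, *elnX* is transcribed.
So ElnX is produced and active.
PexK is non-functional in this strain, so it has no effect.
Shikimate is present, so HolE is inactive.
No repressor is bound and ElnX is active, so *bexN* is transcribed.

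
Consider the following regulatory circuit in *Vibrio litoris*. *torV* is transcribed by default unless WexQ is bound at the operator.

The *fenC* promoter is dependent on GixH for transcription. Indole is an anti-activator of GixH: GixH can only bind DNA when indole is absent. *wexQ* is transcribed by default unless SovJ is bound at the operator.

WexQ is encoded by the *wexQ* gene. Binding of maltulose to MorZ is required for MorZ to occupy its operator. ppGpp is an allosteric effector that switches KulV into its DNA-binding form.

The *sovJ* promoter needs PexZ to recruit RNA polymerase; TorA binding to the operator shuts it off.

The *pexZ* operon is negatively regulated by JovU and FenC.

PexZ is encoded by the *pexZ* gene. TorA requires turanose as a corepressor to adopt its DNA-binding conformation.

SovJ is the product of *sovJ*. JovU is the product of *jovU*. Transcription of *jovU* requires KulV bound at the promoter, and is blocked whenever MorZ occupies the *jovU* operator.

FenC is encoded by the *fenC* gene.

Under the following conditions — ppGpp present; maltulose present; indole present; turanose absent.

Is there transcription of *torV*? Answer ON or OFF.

ON

Maltulose is present, so MorZ is active.
ppGpp is present, so KulV is active.
With repressor MorZ bound, *jovU* is not transcribed.
So JovU is not produced.
Indole is present, so GixH is inactive.
Required activator GixH is absent, so *fenC* is not transcribed.
So FenC is not produced.
With no repressor bound, *pexZ* is transcribed.
So PexZ is produced and active.
Turanose is absent, so TorA is inactive.
No repressor is bound and PexZ is active, so *sovJ* is transcribed.
So SovJ is produced and active.
With repressor SovJ bound, *wexQ* is not transcribed.
So WexQ is not produced.
With no repressor bound, *torV* is transcribed.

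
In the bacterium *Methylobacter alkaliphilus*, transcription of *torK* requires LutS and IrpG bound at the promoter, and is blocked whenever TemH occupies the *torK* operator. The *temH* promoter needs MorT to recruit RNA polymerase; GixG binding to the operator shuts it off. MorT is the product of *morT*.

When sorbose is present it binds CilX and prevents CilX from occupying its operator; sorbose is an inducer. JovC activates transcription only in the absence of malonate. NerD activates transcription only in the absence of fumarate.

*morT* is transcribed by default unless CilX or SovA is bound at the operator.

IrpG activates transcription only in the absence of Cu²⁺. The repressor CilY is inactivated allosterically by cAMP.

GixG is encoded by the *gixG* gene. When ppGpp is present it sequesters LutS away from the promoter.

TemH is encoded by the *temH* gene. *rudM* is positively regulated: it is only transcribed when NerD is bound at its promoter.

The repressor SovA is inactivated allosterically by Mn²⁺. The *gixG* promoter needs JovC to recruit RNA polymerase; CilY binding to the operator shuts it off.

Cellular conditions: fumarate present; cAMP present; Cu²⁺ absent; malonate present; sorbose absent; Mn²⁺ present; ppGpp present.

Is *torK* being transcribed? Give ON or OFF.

OFF

cAMP is present, so CilY is inactive.
Malonate is present, so JovC is inactive.
Required activator JovC is absent, so *gixG* is not transcribed.
So GixG is not produced.
Sorbose is absent, so CilX is active.
Mn²⁺ is present, so SovA is inactive.
With repressor CilX bound, *morT* is not transcribed.
So MorT is not produced.
Required activator MorT is absent, so *temH* is not transcribed.
So TemH is not produced.
ppGpp is present, so LutS is inactive.
Cu²⁺ is absent, so IrpG is active.
Required activator LutS is absent, so *torK* is not transcribed.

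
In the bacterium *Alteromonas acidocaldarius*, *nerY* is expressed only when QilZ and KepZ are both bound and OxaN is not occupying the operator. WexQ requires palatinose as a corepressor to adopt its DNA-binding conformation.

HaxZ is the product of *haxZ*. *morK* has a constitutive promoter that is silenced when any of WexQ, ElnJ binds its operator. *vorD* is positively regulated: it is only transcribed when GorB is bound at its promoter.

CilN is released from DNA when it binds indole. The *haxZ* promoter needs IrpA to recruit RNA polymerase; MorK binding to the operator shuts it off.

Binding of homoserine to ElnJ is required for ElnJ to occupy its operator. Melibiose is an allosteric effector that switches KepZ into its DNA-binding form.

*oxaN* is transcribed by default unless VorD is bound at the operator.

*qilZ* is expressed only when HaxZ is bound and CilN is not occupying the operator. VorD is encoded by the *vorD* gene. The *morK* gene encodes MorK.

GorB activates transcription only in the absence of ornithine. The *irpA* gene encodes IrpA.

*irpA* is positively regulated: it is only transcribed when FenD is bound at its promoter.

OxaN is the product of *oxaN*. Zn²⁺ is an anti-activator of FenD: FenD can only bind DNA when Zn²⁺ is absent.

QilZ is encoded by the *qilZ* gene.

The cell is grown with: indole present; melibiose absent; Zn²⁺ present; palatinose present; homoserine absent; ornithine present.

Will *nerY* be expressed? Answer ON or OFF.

Indole is present, so CilN is inactive.
Palatinose is present, so WexQ is active.
Homoserine is absent, so ElnJ is inactive.
With repressor WexQ bound, *morK* is not transcribed.
So MorK is not produced.
Zn²⁺ is present, so FenD is inactive.
Required activator FenD is absent, so *irpA* is not transcribed.
So IrpA is not produced.
Required activator IrpA is absent, so *haxZ* is not transcribed.
So HaxZ is not produced.
Required activator HaxZ is absent, so *qilZ* is not transcribed.
So QilZ is not produced.
Ornithine is present, so GorB is inactive.
Required activator GorB is absent, so *vorD* is not transcribed.
So VorD is not produced.
With no repressor bound, *oxaN* is transcribed.
So OxaN is produced and active.
Melibiose is absent, so KepZ is inactive.
With repressor OxaN bound, *nerY* is not transcribed.

OFF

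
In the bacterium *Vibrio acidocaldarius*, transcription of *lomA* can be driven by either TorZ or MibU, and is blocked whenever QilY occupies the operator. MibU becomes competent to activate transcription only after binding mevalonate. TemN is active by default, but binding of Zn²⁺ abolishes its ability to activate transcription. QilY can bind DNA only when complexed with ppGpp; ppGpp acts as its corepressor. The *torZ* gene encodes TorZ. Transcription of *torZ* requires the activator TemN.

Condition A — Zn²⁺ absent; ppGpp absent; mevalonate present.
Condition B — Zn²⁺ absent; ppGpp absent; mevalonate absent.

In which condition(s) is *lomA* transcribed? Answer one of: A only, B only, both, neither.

both

Condition A:
Zn²⁺ is absent, so TemN is active.
No repressor is bound and TemN is active, so *torZ* is transcribed.
So TorZ is produced and active.
ppGpp is absent, so QilY is inactive.
Mevalonate is present, so MibU is active.
Activator TorZ is present, so *lomA* is transcribed.
→ *lomA* is ON in A.
Condition B:
Zn²⁺ is absent, so TemN is active.
No repressor is bound and TemN is active, so *torZ* is transcribed.
So TorZ is produced and active.
ppGpp is absent, so QilY is inactive.
Mevalonate is absent, so MibU is inactive.
Activator TorZ is present, so *lomA* is transcribed.
→ *lomA* is ON in B.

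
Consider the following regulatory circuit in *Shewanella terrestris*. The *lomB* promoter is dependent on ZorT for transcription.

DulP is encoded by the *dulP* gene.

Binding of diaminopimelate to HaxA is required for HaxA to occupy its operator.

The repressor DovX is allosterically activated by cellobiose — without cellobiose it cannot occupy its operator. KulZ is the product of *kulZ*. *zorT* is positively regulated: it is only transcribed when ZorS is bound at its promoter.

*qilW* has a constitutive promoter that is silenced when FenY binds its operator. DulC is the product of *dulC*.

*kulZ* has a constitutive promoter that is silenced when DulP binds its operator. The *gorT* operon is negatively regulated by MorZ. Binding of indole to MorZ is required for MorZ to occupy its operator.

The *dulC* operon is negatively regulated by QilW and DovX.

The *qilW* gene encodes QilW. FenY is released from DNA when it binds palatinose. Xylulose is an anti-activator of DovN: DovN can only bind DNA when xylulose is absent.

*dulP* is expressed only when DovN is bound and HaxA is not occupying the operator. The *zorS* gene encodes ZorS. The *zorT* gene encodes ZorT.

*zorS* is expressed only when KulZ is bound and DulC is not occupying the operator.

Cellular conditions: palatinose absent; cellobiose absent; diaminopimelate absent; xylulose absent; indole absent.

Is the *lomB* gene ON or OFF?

Xylulose is absent, so DovN is active.
Diaminopimelate is absent, so HaxA is inactive.
No repressor is bound and DovN is active, so *dulP* is transcribed.
So DulP is produced and active.
With repressor DulP bound, *kulZ* is not transcribed.
So KulZ is not produced.
Palatinose is absent, so FenY is active.
With repressor FenY bound, *qilW* is not transcribed.
So QilW is not produced.
Cellobiose is absent, so DovX is inactive.
With no repressor bound, *dulC* is transcribed.
So DulC is produced and active.
With repressor DulC bound, *zorS* is not transcribed.
So ZorS is not produced.
Required activator ZorS is absent, so *zorT* is not transcribed.
So ZorT is not produced.
Required activator ZorT is absent, so *lomB* is not transcribed.

OFF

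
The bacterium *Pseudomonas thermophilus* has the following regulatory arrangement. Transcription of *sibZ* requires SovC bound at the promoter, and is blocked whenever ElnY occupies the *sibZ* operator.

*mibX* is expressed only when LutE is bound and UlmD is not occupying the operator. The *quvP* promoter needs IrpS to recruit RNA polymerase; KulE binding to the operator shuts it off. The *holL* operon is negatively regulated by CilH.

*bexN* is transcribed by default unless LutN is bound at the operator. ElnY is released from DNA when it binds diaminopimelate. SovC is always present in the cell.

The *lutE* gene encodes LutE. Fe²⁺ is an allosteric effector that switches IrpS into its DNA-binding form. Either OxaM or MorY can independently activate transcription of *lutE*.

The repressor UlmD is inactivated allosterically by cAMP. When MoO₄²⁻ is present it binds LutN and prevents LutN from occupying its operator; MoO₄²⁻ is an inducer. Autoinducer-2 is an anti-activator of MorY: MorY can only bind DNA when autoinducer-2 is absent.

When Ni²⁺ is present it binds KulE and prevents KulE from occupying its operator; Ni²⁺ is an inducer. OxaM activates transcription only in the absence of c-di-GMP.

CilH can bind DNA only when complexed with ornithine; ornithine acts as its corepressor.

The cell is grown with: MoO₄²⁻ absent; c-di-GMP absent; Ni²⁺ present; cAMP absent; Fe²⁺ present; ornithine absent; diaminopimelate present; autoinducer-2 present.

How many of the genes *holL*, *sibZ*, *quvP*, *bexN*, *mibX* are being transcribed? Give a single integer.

Ornithine is absent, so CilH is inactive.
With no repressor bound, *holL* is transcribed.
→ *holL* is ON.
SovC is produced constitutively and is active.
Diaminopimelate is present, so ElnY is inactive.
No repressor is bound and SovC is active, so *sibZ* is transcribed.
→ *sibZ* is ON.
Fe²⁺ is present, so IrpS is active.
Ni²⁺ is present, so KulE is inactive.
No repressor is bound and IrpS is active, so *quvP* is transcribed.
→ *quvP* is ON.
MoO₄²⁻ is absent, so LutN is active.
With repressor LutN bound, *bexN* is not transcribed.
→ *bexN* is OFF.
cAMP is absent, so UlmD is active.
c-di-GMP is absent, so OxaM is active.
Autoinducer-2 is present, so MorY is inactive.
Activator OxaM is present, so *lutE* is transcribed.
So LutE is produced and active.
With repressor UlmD bound, *mibX* is not transcribed.
→ *mibX* is OFF.
3 of the 5 genes are transcribed.

3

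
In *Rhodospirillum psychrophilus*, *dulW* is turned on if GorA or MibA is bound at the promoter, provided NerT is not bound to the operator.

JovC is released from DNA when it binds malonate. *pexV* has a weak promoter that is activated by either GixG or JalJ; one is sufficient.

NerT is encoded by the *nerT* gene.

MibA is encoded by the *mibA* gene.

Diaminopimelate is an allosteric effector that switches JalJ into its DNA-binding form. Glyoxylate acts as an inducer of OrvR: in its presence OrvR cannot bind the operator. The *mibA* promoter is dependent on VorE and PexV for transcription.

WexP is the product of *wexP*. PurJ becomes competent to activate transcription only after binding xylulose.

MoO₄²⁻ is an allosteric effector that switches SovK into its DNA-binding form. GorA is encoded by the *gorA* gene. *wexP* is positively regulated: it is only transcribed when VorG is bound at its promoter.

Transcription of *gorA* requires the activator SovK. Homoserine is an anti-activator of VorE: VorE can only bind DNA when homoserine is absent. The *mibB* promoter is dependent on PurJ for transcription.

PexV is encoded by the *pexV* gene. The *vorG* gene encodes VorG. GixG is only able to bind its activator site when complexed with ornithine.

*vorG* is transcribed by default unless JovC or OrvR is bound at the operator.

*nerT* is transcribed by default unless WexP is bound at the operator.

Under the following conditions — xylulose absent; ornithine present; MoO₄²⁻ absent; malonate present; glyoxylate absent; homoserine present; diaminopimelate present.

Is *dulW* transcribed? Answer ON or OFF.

MoO₄²⁻ is absent, so SovK is inactive.
Required activator SovK is absent, so *gorA* is not transcribed.
So GorA is not produced.
Homoserine is present, so VorE is inactive.
Ornithine is present, so GixG is active.
Diaminopimelate is present, so JalJ is active.
Activator GixG is present, so *pexV* is transcribed.
So PexV is produced and active.
Required activator VorE is absent, so *mibA* is not transcribed.
So MibA is not produced.
Malonate is present, so JovC is inactive.
Glyoxylate is absent, so OrvR is active.
With repressor OrvR bound, *vorG* is not transcribed.
So VorG is not produced.
Required activator VorG is absent, so *wexP* is not transcribed.
So WexP is not produced.
With no repressor bound, *nerT* is transcribed.
So NerT is produced and active.
With repressor NerT bound, *dulW* is not transcribed.

OFF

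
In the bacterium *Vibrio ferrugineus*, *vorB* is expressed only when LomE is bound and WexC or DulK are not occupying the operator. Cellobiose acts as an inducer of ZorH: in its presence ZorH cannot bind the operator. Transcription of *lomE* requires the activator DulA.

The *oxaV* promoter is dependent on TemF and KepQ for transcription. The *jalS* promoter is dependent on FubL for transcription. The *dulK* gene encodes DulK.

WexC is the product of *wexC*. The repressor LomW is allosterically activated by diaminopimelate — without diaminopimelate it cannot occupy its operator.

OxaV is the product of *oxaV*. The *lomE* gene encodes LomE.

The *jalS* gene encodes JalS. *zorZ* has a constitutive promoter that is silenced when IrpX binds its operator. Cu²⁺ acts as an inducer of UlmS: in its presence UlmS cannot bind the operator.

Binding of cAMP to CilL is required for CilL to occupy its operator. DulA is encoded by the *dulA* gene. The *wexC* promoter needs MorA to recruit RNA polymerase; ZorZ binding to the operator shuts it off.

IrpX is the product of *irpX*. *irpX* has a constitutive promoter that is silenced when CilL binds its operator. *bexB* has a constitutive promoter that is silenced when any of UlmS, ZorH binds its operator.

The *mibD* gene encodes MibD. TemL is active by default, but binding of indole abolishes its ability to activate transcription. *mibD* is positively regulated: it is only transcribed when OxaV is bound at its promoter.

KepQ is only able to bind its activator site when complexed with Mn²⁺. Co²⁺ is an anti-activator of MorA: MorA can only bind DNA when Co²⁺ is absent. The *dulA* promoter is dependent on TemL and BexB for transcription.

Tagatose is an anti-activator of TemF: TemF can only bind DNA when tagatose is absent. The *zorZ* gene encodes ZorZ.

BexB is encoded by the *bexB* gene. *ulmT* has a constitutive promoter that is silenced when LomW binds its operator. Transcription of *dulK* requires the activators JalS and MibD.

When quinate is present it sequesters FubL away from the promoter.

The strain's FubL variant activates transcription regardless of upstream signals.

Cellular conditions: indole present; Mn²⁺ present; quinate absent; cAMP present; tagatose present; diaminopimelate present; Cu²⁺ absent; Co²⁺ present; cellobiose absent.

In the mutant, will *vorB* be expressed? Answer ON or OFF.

OFF

Indole is present, so TemL is inactive.
Cu²⁺ is absent, so UlmS is active.
Cellobiose is absent, so ZorH is active.
With repressor UlmS bound, *bexB* is not transcribed.
So BexB is not produced.
Required activator TemL is absent, so *dulA* is not transcribed.
So DulA is not produced.
Required activator DulA is absent, so *lomE* is not transcribed.
So LomE is not produced.
cAMP is present, so CilL is active.
With repressor CilL bound, *irpX* is not transcribed.
So IrpX is not produced.
With no repressor bound, *zorZ* is transcribed.
So ZorZ is produced and active.
Co²⁺ is present, so MorA is inactive.
With repressor ZorZ bound, *wexC* is not transcribed.
So WexC is not produced.
FubL is constitutively active in this strain.
No repressor is bound and FubL is active, so *jalS* is transcribed.
So JalS is produced and active.
Tagatose is present, so TemF is inactive.
Mn²⁺ is present, so KepQ is active.
Required activator TemF is absent, so *oxaV* is not transcribed.
So OxaV is not produced.
Required activator OxaV is absent, so *mibD* is not transcribed.
So MibD is not produced.
Required activator MibD is absent, so *dulK* is not transcribed.
So DulK is not produced.
Required activator LomE is absent, so *vorB* is not transcribed.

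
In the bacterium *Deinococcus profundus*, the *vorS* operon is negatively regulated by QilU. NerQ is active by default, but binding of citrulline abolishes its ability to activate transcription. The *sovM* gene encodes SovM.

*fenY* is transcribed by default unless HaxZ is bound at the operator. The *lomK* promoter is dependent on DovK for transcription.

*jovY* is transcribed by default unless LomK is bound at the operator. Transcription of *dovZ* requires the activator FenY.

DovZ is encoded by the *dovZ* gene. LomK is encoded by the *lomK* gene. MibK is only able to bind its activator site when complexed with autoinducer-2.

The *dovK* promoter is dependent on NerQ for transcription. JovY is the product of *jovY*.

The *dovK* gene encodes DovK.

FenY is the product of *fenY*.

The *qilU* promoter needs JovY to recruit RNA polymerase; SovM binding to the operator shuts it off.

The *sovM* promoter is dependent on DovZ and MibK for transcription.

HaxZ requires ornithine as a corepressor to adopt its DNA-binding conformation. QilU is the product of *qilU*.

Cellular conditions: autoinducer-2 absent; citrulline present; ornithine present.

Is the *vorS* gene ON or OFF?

OFF

Citrulline is present, so NerQ is inactive.
Required activator NerQ is absent, so *dovK* is not transcribed.
So DovK is not produced.
Required activator DovK is absent, so *lomK* is not transcribed.
So LomK is not produced.
With no repressor bound, *jovY* is transcribed.
So JovY is produced and active.
Ornithine is present, so HaxZ is active.
With repressor HaxZ bound, *fenY* is not transcribed.
So FenY is not produced.
Required activator FenY is absent, so *dovZ* is not transcribed.
So DovZ is not produced.
Autoinducer-2 is absent, so MibK is inactive.
Required activator DovZ is absent, so *sovM* is not transcribed.
So SovM is not produced.
No repressor is bound and JovY is active, so *qilU* is transcribed.
So QilU is produced and active.
With repressor QilU bound, *vorS* is not transcribed.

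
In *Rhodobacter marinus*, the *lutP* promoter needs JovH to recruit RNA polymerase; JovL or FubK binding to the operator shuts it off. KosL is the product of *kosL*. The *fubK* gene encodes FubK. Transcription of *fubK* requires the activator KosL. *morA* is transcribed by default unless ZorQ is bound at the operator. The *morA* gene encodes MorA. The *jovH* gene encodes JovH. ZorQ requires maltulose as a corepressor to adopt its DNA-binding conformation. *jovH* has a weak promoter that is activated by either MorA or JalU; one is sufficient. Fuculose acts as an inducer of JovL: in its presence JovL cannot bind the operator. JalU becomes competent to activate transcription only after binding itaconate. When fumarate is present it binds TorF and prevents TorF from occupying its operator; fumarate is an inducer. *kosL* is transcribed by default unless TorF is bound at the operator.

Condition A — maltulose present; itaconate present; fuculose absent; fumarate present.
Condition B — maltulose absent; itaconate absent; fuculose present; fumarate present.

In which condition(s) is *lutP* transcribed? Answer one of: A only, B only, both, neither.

neither

Condition A:
Maltulose is present, so ZorQ is active.
With repressor ZorQ bound, *morA* is not transcribed.
So MorA is not produced.
Itaconate is present, so JalU is active.
Activator JalU is present, so *jovH* is transcribed.
So JovH is produced and active.
Fuculose is absent, so JovL is active.
Fumarate is present, so TorF is inactive.
With no repressor bound, *kosL* is transcribed.
So KosL is produced and active.
No repressor is bound and KosL is active, so *fubK* is transcribed.
So FubK is produced and active.
With repressor JovL bound, *lutP* is not transcribed.
→ *lutP* is OFF in A.
Condition B:
Maltulose is absent, so ZorQ is inactive.
With no repressor bound, *morA* is transcribed.
So MorA is produced and active.
Itaconate is absent, so JalU is inactive.
Activator MorA is present, so *jovH* is transcribed.
So JovH is produced and active.
Fuculose is present, so JovL is inactive.
Fumarate is present, so TorF is inactive.
With no repressor bound, *kosL* is transcribed.
So KosL is produced and active.
No repressor is bound and KosL is active, so *fubK* is transcribed.
So FubK is produced and active.
With repressor FubK bound, *lutP* is not transcribed.
→ *lutP* is OFF in B.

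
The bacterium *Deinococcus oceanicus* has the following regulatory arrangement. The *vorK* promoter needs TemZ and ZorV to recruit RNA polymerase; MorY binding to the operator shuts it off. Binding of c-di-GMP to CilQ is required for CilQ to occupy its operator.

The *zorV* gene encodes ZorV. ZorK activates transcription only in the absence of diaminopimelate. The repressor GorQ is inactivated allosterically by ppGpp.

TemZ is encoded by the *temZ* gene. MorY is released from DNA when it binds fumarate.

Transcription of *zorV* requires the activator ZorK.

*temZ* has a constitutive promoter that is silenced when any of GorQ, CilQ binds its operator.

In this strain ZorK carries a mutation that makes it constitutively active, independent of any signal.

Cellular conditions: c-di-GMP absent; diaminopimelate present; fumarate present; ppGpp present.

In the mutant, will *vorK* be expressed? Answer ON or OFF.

ON

ppGpp is present, so GorQ is inactive.
c-di-GMP is absent, so CilQ is inactive.
With no repressor bound, *temZ* is transcribed.
So TemZ is produced and active.
ZorK is constitutively active in this strain.
No repressor is bound and ZorK is active, so *zorV* is transcribed.
So ZorV is produced and active.
Fumarate is present, so MorY is inactive.
No repressor is bound and TemZ and ZorV are active, so *vorK* is transcribed.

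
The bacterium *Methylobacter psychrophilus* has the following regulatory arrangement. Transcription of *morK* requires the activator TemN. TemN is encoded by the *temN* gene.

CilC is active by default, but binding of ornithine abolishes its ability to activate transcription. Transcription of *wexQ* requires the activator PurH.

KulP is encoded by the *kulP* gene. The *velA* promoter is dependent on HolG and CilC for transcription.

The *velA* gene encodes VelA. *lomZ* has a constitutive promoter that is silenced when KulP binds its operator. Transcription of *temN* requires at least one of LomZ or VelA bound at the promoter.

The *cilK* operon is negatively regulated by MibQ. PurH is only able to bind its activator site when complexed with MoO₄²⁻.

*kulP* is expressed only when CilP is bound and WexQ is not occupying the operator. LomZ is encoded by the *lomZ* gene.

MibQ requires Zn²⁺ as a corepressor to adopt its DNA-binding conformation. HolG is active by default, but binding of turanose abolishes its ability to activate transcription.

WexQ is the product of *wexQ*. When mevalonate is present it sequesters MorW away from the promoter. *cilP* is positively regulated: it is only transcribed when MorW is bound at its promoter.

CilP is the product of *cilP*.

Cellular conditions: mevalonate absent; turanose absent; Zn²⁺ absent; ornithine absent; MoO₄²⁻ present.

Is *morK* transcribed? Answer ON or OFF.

Mevalonate is absent, so MorW is active.
No repressor is bound and MorW is active, so *cilP* is transcribed.
So CilP is produced and active.
MoO₄²⁻ is present, so PurH is active.
No repressor is bound and PurH is active, so *wexQ* is transcribed.
So WexQ is produced and active.
With repressor WexQ bound, *kulP* is not transcribed.
So KulP is not produced.
With no repressor bound, *lomZ* is transcribed.
So LomZ is produced and active.
Turanose is absent, so HolG is active.
Ornithine is absent, so CilC is active.
No repressor is bound and HolG and CilC are active, so *velA* is transcribed.
So VelA is produced and active.
Activator LomZ is present, so *temN* is transcribed.
So TemN is produced and active.
No repressor is bound and TemN is active, so *morK* is transcribed.

ON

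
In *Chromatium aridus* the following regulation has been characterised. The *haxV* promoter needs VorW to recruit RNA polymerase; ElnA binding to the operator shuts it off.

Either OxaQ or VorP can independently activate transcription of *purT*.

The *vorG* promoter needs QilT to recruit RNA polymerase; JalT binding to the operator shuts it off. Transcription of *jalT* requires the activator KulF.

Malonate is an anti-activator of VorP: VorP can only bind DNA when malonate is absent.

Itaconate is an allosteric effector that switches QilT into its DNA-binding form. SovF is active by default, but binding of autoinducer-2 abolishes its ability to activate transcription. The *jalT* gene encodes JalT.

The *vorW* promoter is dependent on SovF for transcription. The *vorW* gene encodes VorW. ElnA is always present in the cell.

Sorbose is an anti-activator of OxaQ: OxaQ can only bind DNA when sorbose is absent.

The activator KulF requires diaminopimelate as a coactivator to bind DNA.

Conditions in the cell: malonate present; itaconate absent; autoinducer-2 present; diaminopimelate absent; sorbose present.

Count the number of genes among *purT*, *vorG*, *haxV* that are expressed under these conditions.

0

Sorbose is present, so OxaQ is inactive.
Malonate is present, so VorP is inactive.
No activator is available at the *purT* promoter, so *purT* is not transcribed.
→ *purT* is OFF.
Diaminopimelate is absent, so KulF is inactive.
Required activator KulF is absent, so *jalT* is not transcribed.
So JalT is not produced.
Itaconate is absent, so QilT is inactive.
Required activator QilT is absent, so *vorG* is not transcribed.
→ *vorG* is OFF.
ElnA is produced constitutively and is active.
Autoinducer-2 is present, so SovF is inactive.
Required activator SovF is absent, so *vorW* is not transcribed.
So VorW is not produced.
With repressor ElnA bound, *haxV* is not transcribed.
→ *haxV* is OFF.
0 of the 3 genes are transcribed.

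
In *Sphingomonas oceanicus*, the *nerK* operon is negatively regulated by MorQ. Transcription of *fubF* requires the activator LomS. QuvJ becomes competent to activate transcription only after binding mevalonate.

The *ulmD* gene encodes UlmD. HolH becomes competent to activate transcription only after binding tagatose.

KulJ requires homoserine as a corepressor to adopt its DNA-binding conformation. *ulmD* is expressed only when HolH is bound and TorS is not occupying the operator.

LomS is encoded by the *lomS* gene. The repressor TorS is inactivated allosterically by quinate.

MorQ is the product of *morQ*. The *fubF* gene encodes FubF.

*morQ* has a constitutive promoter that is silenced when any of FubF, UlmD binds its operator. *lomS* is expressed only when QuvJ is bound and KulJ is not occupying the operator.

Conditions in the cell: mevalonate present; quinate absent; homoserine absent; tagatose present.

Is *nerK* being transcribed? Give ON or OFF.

Homoserine is absent, so KulJ is inactive.
Mevalonate is present, so QuvJ is active.
No repressor is bound and QuvJ is active, so *lomS* is transcribed.
So LomS is produced and active.
No repressor is bound and LomS is active, so *fubF* is transcribed.
So FubF is produced and active.
Tagatose is present, so HolH is active.
Quinate is absent, so TorS is active.
With repressor TorS bound, *ulmD* is not transcribed.
So UlmD is not produced.
With repressor FubF bound, *morQ* is not transcribed.
So MorQ is not produced.
With no repressor bound, *nerK* is transcribed.

ON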